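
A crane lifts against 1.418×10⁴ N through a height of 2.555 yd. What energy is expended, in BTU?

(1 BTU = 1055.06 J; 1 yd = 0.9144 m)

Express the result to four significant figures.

2.555 yd × 0.9144 = 2.33629 m
W = F × d = 14180 N × 2.33629 m = 33128.6 J
33128.6 J ÷ (1055.06 J/BTU) = 31.3997 BTU

31.40 BTU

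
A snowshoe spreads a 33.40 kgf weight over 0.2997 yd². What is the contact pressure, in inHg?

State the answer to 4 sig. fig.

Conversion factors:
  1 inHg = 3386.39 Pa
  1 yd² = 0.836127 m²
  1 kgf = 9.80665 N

0.3860 inHg

33.40 kgf × 9.80665 = 327.542 N
0.2997 yd² × 0.836127 = 0.250587 m²
P = F / A = 327.542 N / 0.250587 m² = 1307.1 Pa
1307.1 Pa ÷ (3386.39 Pa/inHg) = 0.385986 inHg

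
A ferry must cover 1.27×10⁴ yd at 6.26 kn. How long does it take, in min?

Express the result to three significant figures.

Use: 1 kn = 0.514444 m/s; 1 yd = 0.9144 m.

1.27×10⁴ yd × 0.9144 = 11612.9 m
6.26 kn × 0.514444 = 3.22042 m/s
t = d / v = 11612.9 m / 3.22042 m/s = 3606.02 s
3606.02 s ÷ (60 s/min) = 60.1003 min

60.1 min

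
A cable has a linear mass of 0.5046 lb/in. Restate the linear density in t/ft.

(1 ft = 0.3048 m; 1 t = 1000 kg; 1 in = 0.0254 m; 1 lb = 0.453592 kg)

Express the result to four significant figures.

0.5046 lb/in × 0.453592 kg/lb ÷ 0.0254 m/in = 9.01112 kg/m
9.01112 kg/m ÷ 1000 kg/t × 0.3048 m/ft = 0.00274659 t/ft

0.002747 t/ft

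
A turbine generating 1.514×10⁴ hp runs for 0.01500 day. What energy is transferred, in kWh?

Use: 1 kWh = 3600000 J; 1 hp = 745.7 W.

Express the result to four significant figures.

1.514×10⁴ hp × 745.7 → 1.12899×10⁷ W
0.01500 day × 86400 → 1296 s
E = P × t = 1.12899×10⁷ W × 1296 s = 1.46317×10¹⁰ J
1.46317×10¹⁰ J ÷ (3600000 J/kWh) = 4064.36 kWh

4064 kWh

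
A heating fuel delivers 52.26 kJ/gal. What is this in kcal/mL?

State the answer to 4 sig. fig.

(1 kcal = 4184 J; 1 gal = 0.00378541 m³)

52.26 kJ/gal × 1000 J/kJ ÷ 0.00378541 m³/gal = 1.38056×10⁷ J/m³
1.38056×10⁷ J/m³ ÷ 4184 J/kcal × 10⁻⁶ m³/mL = 0.00329962 kcal/mL

0.003300 kcal/mL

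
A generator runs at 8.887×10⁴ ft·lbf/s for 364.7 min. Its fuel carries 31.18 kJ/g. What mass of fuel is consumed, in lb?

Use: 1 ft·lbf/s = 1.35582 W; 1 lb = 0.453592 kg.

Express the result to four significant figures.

186.4 lb

8.887×10⁴ ft·lbf/s → 120492 W
364.7 min → 21882 s
E = P × t = 120492 × 21882 = 2.63661×10⁹ J
31.18 kJ/g → 3.118×10⁷ J/kg
m = E / e_s = 2.63661×10⁹ / 3.118×10⁷ = 84.5609 kg
In lb: 84.5609 / 0.453592 = 186.425 lb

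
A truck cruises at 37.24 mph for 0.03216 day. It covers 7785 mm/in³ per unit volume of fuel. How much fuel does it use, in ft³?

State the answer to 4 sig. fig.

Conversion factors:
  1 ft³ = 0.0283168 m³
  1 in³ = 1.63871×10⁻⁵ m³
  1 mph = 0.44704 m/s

37.24 mph → 16.6478 m/s
0.03216 day → 2778.62 s
d = v × t = 16.6478 × 2778.62 = 46257.9 m
7785 mm/in³ → 475069 m/m³
V = d / (distance per unit fuel) = 46257.9 / 475069 = 0.0973709 m³
In ft³: 0.0973709 / 0.0283168 = 3.43863 ft³

3.439 ft³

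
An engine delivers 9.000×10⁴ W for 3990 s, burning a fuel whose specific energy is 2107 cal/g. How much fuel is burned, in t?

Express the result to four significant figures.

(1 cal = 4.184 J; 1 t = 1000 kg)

E = P × t = 90000 × 3990 = 3.591×10⁸ J
2107 cal/g → 8.81569×10⁶ J/kg
m = E / e_s = 3.591×10⁸ / 8.81569×10⁶ = 40.7342 kg
In t: 40.7342 / 1000 = 0.0407342 t

0.04073 t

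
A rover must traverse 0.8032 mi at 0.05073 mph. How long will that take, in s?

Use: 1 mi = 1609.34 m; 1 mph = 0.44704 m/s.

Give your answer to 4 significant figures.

0.8032 mi × 1609.34 = 1292.62 m
0.05073 mph × 0.44704 = 0.0226783 m/s
t = d / v = 1292.62 m / 0.0226783 m/s = 56998.1 s

5.700×10⁴ s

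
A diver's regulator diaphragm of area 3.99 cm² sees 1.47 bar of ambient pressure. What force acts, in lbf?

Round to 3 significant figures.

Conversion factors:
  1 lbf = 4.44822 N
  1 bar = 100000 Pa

1.47 bar × 100000 → 147000 Pa
3.99 cm² × 0.0001 → 3.99×10⁻⁴ m²
F = P × A = 147000 Pa × 3.99×10⁻⁴ m² = 58.653 N
58.653 N ÷ (4.44822 N/lbf) = 13.1857 lbf

13.2 lbf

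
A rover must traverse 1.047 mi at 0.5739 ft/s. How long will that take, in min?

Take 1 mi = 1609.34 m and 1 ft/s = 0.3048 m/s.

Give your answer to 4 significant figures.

1.047 mi × 1609.34 → 1684.98 m
0.5739 ft/s × 0.3048 → 0.174925 m/s
t = d / v = 1684.98 m / 0.174925 m/s = 9632.59 s
9632.59 s ÷ (60 s/min) = 160.543 min

160.5 min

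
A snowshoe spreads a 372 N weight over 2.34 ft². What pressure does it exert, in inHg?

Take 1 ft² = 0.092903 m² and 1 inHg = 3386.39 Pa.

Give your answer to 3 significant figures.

0.505 inHg

2.34 ft² × 0.092903 = 0.217393 m²
P = F / A = 372 N / 0.217393 m² = 1711.19 Pa
1711.19 Pa ÷ (3386.39 Pa/inHg) = 0.505314 inHg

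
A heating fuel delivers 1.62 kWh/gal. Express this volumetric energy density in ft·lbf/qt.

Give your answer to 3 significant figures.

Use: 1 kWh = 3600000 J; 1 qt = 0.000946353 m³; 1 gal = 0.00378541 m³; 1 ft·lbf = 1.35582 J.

1.08×10⁶ ft·lbf/qt

1.62 kWh/gal × 3600000 J/kWh ÷ 0.00378541 m³/gal = 1.54065×10⁹ J/m³
1.54065×10⁹ J/m³ ÷ 1.35582 J/ft·lbf × 0.000946353 m³/qt = 1.07536×10⁶ ft·lbf/qt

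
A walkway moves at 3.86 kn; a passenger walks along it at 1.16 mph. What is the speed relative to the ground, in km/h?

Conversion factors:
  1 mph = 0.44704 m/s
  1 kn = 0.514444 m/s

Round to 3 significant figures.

3.86 kn × 0.514444 = 1.98575 m/s
1.16 mph × 0.44704 = 0.518566 m/s
Total: 1.98575 + 0.518566 = 2.50432 m/s
In km/h: 2.50432 / (1/3.6) = 9.01555 km/h

9.02 km/h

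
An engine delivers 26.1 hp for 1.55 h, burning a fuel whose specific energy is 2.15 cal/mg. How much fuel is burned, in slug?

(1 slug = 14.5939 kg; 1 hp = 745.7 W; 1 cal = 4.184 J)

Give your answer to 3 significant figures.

26.1 hp → 19462.8 W
1.55 h → 5580 s
E = P × t = 19462.8 × 5580 = 1.08602×10⁸ J
2.15 cal/mg → 8.9956×10⁶ J/kg
m = E / e_s = 1.08602×10⁸ / 8.9956×10⁶ = 12.0728 kg
In slug: 12.0728 / 14.5939 = 0.82725 slug

0.827 slug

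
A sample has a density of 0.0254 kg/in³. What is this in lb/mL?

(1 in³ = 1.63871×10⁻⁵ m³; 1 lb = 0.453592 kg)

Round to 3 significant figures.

0.00342 lb/mL

0.0254 kg/in³ ÷ 1.63871×10⁻⁵ m³/in³ = 1550 kg/m³
1550 kg/m³ ÷ 0.453592 kg/lb × 10⁻⁶ m³/mL = 0.00341717 lb/mL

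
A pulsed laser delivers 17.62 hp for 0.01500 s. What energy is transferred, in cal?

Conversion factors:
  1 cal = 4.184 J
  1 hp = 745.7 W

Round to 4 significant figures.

47.11 cal

17.62 hp × 745.7 → 13139.2 W
E = P × t = 13139.2 W × 0.015 s = 197.088 J
197.088 J ÷ (4.184 J/cal) = 47.1052 cal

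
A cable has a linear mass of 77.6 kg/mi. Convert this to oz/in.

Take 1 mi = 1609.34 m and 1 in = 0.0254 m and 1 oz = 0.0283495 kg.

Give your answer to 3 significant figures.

77.6 kg/mi ÷ 1609.34 m/mi = 0.0482185 kg/m
0.0482185 kg/m ÷ 0.0283495 kg/oz × 0.0254 m/in = 0.0432018 oz/in

0.0432 oz/in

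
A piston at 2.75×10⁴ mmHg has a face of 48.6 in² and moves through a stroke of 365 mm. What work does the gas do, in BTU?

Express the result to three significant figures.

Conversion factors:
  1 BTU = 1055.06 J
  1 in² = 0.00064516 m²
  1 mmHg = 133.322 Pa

39.8 BTU

2.75×10⁴ mmHg → 3.66636×10⁶ Pa
48.6 in² → 0.0313548 m²
F = P × A = 3.66636×10⁶ × 0.0313548 = 114958 N
365 mm → 0.365 m
W = F × d = 114958 × 0.365 = 41959.7 J
In BTU: 41959.7 / 1055.06 = 39.77 BTU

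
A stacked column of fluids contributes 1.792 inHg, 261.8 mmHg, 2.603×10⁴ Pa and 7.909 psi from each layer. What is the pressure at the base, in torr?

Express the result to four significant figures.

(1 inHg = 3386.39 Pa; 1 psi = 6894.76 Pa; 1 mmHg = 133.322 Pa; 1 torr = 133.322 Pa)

911.6 torr

1.792 inHg × 3386.39 → 6068.41 Pa
261.8 mmHg × 133.322 → 34903.7 Pa
2.603×10⁴ Pa (already Pa)
7.909 psi × 6894.76 → 54530.7 Pa
Total: 6068.41 + 34903.7 + 26030 + 54530.7 = 121533 Pa
In torr: 121533 / 133.322 = 911.575 torr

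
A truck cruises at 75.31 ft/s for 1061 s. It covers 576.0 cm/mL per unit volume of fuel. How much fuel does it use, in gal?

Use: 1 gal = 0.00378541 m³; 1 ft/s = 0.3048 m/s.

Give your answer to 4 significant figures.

75.31 ft/s → 22.9545 m/s
d = v × t = 22.9545 × 1061 = 24354.7 m
576.0 cm/mL → 5.76×10⁶ m/m³
V = d / (distance per unit fuel) = 24354.7 / 5.76×10⁶ = 0.00422825 m³
In gal: 0.00422825 / 0.00378541 = 1.11699 gal

1.117 gal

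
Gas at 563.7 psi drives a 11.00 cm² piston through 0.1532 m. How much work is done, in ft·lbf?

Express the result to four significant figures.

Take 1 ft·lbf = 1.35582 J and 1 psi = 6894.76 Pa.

483.1 ft·lbf

563.7 psi → 3.88658×10⁶ Pa
11.00 cm² → 0.0011 m²
F = P × A = 3.88658×10⁶ × 0.0011 = 4275.24 N
W = F × d = 4275.24 × 0.1532 = 654.967 J
In ft·lbf: 654.967 / 1.35582 = 483.078 ft·lbf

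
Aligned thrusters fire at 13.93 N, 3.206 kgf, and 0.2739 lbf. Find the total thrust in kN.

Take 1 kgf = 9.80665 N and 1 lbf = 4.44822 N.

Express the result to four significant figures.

0.04659 kN

13.93 N (already N)
3.206 kgf × 9.80665 = 31.4401 N
0.2739 lbf × 4.44822 = 1.21837 N
Total: 13.93 + 31.4401 + 1.21837 = 46.5885 N
In kN: 46.5885 / 1000 = 0.0465885 kN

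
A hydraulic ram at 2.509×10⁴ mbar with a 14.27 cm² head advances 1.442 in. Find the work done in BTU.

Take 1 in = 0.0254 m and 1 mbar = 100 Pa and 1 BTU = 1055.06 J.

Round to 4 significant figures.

0.1243 BTU

2.509×10⁴ mbar → 2.509×10⁶ Pa
14.27 cm² → 0.001427 m²
F = P × A = 2.509×10⁶ × 0.001427 = 3580.34 N
1.442 in → 0.0366268 m
W = F × d = 3580.34 × 0.0366268 = 131.136 J
In BTU: 131.136 / 1055.06 = 0.124292 BTU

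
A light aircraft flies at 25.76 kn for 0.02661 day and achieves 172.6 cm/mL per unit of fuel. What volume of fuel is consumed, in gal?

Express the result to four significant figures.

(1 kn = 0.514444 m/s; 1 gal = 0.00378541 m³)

4.663 gal

25.76 kn → 13.2521 m/s
0.02661 day → 2299.1 s
d = v × t = 13.2521 × 2299.1 = 30467.9 m
172.6 cm/mL → 1.726×10⁶ m/m³
V = d / (distance per unit fuel) = 30467.9 / 1.726×10⁶ = 0.0176523 m³
In gal: 0.0176523 / 0.00378541 = 4.66325 gal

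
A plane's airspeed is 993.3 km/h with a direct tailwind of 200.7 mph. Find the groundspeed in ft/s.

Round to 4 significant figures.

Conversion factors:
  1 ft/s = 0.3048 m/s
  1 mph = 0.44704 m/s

993.3 km/h × (1/3.6) = 275.917 m/s
200.7 mph × 0.44704 = 89.7209 m/s
Total: 275.917 + 89.7209 = 365.638 m/s
In ft/s: 365.638 / 0.3048 = 1199.6 ft/s

1200 ft/s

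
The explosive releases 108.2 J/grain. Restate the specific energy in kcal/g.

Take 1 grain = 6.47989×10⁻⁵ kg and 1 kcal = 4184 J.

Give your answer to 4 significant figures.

108.2 J/grain ÷ 6.47989×10⁻⁵ kg/grain = 1.66978×10⁶ J/kg
1.66978×10⁶ J/kg ÷ 4184 J/kcal × 0.001 kg/g = 0.399087 kcal/g

0.3991 kcal/g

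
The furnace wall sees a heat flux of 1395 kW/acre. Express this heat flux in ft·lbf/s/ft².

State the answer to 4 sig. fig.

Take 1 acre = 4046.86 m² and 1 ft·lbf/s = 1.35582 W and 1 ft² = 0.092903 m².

23.62 ft·lbf/s/ft²

1395 kW/acre × 1000 W/kW ÷ 4046.86 m²/acre = 344.712 W/m²
344.712 W/m² ÷ 1.35582 W/ft·lbf/s × 0.092903 m²/ft² = 23.6202 ft·lbf/s/ft²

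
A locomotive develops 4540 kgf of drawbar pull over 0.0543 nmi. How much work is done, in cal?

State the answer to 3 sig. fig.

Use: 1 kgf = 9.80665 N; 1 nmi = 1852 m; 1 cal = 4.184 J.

4540 kgf × 9.80665 → 44522.2 N
0.0543 nmi × 1852 → 100.564 m
W = F × d = 44522.2 N × 100.564 m = 4.47733×10⁶ J
4.47733×10⁶ J ÷ (4.184 J/cal) = 1.07011×10⁶ cal

1.07×10⁶ cal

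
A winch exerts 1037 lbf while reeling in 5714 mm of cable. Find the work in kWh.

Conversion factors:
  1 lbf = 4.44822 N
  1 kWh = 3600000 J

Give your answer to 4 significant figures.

1037 lbf × 4.44822 → 4612.8 N
5714 mm × 0.001 → 5.714 m
W = F × d = 4612.8 N × 5.714 m = 26357.5 J
26357.5 J ÷ (3600000 J/kWh) = 0.00732153 kWh

0.007322 kWh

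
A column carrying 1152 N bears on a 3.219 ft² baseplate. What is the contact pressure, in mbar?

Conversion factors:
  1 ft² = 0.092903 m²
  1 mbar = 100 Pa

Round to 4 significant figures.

3.219 ft² × 0.092903 = 0.299055 m²
P = F / A = 1152 N / 0.299055 m² = 3852.13 Pa
3852.13 Pa ÷ (100 Pa/mbar) = 38.5213 mbar

38.52 mbar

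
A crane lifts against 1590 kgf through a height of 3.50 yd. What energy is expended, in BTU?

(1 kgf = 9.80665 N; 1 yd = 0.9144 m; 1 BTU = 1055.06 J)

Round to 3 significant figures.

47.3 BTU

1590 kgf × 9.80665 → 15592.6 N
3.50 yd × 0.9144 → 3.2004 m
W = F × d = 15592.6 N × 3.2004 m = 49902.6 J
49902.6 J ÷ (1055.06 J/BTU) = 47.2984 BTU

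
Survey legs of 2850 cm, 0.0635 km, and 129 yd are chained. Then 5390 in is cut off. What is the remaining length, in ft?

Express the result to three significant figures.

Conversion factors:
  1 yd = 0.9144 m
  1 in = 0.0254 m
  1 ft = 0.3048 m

240 ft

2850 cm × 0.01 = 28.5 m
0.0635 km × 1000 = 63.5 m
129 yd × 0.9144 = 117.958 m
5390 in × 0.0254 = 136.906 m
Net: 28.5 + 63.5 + 117.958 − 136.906 = 73.052 m
In ft: 73.052 / 0.3048 = 239.672 ft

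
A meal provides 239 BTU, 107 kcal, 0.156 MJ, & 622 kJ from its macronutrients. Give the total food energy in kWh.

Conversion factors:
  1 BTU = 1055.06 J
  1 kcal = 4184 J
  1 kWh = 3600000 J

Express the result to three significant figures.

0.411 kWh

239 BTU × 1055.06 = 252159 J
107 kcal × 4184 = 447688 J
0.156 MJ × 1000000 = 156000 J
622 kJ × 1000 = 622000 J
Sum: 252159 + 447688 + 156000 + 622000 = 1.47785×10⁶ J
In kWh: 1.47785×10⁶ / 3600000 = 0.410514 kWh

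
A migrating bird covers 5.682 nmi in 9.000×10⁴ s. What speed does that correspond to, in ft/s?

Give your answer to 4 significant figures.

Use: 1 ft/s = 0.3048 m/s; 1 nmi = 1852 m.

0.3836 ft/s

5.682 nmi × 1852 = 10523.1 m
v = d / t = 10523.1 m / 90000 s = 0.116923 m/s
0.116923 m/s ÷ (0.3048 m/s/ft/s) = 0.383606 ft/s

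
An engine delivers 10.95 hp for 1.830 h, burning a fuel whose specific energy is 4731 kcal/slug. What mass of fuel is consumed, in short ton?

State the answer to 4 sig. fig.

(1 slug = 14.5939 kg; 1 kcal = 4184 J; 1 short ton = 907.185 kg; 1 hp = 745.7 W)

0.04372 short ton

10.95 hp → 8165.42 W
1.830 h → 6588 s
E = P × t = 8165.42 × 6588 = 5.37938×10⁷ J
4731 kcal/slug → 1.35635×10⁶ J/kg
m = E / e_s = 5.37938×10⁷ / 1.35635×10⁶ = 39.6607 kg
In short ton: 39.6607 / 907.185 = 0.0437184 short ton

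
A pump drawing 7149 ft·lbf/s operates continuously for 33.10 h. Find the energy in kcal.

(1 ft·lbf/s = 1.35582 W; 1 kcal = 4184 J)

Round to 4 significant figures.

2.760×10⁵ kcal

7149 ft·lbf/s × 1.35582 = 9692.76 W
33.10 h × 3600 = 119160 s
E = P × t = 9692.76 W × 119160 s = 1.15499×10⁹ J
1.15499×10⁹ J ÷ (4184 J/kcal) = 276049 kcal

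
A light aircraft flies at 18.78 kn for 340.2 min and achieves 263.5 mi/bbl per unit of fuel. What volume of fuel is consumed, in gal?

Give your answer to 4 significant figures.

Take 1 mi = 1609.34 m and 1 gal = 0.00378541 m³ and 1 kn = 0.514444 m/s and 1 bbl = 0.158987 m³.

18.78 kn → 9.66126 m/s
340.2 min → 20412 s
d = v × t = 9.66126 × 20412 = 197206 m
263.5 mi/bbl → 2.66727×10⁶ m/m³
V = d / (distance per unit fuel) = 197206 / 2.66727×10⁶ = 0.0739355 m³
In gal: 0.0739355 / 0.00378541 = 19.5317 gal

19.53 gal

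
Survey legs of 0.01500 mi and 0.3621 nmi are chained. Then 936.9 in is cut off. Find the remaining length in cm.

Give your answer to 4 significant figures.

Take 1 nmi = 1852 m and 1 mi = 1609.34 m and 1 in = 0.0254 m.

6.710×10⁴ cm

0.01500 mi × 1609.34 = 24.1401 m
0.3621 nmi × 1852 = 670.609 m
936.9 in × 0.0254 = 23.7973 m
Sum: 24.1401 + 670.609 − 23.7973 = 670.952 m
In cm: 670.952 / 0.01 = 67095.2 cm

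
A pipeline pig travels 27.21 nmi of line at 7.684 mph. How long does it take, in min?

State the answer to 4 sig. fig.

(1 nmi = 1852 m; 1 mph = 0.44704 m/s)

27.21 nmi × 1852 = 50392.9 m
7.684 mph × 0.44704 = 3.43506 m/s
t = d / v = 50392.9 m / 3.43506 m/s = 14670.2 s
14670.2 s ÷ (60 s/min) = 244.503 min

244.5 min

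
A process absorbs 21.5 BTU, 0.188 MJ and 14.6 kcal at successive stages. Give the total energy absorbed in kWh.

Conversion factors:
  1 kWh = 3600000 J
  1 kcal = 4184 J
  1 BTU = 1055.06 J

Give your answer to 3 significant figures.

21.5 BTU × 1055.06 → 22683.8 J
0.188 MJ × 1000000 → 188000 J
14.6 kcal × 4184 → 61086.4 J
Combined: 22683.8 + 188000 + 61086.4 = 271770 J
In kWh: 271770 / 3600000 = 0.0754917 kWh

0.0755 kWh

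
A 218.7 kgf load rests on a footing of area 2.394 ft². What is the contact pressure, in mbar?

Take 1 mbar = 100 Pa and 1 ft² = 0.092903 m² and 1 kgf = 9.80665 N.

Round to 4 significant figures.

96.43 mbar

218.7 kgf × 9.80665 = 2144.71 N
2.394 ft² × 0.092903 = 0.22241 m²
P = F / A = 2144.71 N / 0.22241 m² = 9643.05 Pa
9643.05 Pa ÷ (100 Pa/mbar) = 96.4305 mbar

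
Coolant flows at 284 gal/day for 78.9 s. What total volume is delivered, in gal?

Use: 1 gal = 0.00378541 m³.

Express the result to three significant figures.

284 gal/day → 1.24428×10⁻⁵ m³/s
V = Q × t = 1.24428×10⁻⁵ × 78.9 = 9.81737×10⁻⁴ m³
In gal: 9.81737×10⁻⁴ / 0.00378541 = 0.259348 gal

0.259 gal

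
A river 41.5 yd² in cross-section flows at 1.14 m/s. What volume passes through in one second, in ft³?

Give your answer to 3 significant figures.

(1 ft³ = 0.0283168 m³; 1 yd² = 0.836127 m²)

41.5 yd² × 0.836127 → 34.6993 m²
V = v × A × t = 1.14 m/s × 34.6993 m² × 1 s = 39.5572 m³
39.5572 m³ ÷ (0.0283168 m³/ft³) = 1396.95 ft³

1400 ft³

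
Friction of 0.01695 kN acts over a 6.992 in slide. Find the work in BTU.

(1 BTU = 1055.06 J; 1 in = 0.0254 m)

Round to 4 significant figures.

0.01695 kN × 1000 = 16.95 N
6.992 in × 0.0254 = 0.177597 m
W = F × d = 16.95 N × 0.177597 m = 3.01027 J
3.01027 J ÷ (1055.06 J/BTU) = 0.00285317 BTU

0.002853 BTU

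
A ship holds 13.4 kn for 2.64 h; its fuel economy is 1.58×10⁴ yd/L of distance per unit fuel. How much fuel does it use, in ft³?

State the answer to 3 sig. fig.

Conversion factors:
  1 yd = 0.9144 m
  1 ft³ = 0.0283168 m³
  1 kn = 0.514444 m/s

13.4 kn → 6.89355 m/s
2.64 h → 9504 s
d = v × t = 6.89355 × 9504 = 65516.3 m
1.58×10⁴ yd/L → 1.44475×10⁷ m/m³
V = d / (distance per unit fuel) = 65516.3 / 1.44475×10⁷ = 0.00453478 m³
In ft³: 0.00453478 / 0.0283168 = 0.160145 ft³

0.160 ft³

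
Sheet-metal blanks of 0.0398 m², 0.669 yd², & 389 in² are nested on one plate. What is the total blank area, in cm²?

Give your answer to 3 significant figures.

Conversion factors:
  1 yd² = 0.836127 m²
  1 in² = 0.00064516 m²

0.0398 m² (already m²)
0.669 yd² × 0.836127 = 0.559369 m²
389 in² × 0.00064516 = 0.250967 m²
Sum: 0.0398 + 0.559369 + 0.250967 = 0.850136 m²
In cm²: 0.850136 / 0.0001 = 8501.36 cm²

8500 cm²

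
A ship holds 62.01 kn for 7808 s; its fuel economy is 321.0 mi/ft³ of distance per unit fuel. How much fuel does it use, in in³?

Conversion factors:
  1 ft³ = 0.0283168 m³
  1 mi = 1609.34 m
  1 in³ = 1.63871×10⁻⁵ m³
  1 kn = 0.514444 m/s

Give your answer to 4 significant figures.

62.01 kn → 31.9007 m/s
d = v × t = 31.9007 × 7808 = 249081 m
321.0 mi/ft³ → 1.82435×10⁷ m/m³
V = d / (distance per unit fuel) = 249081 / 1.82435×10⁷ = 0.0136531 m³
In in³: 0.0136531 / 1.63871×10⁻⁵ = 833.161 in³

833.2 in³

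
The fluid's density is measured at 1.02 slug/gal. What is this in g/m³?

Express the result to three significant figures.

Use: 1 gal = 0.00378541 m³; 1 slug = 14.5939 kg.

3.93×10⁶ g/m³

1.02 slug/gal × 14.5939 kg/slug ÷ 0.00378541 m³/gal = 3932.41 kg/m³
3932.41 kg/m³ ÷ 0.001 kg/g = 3.93241×10⁶ g/m³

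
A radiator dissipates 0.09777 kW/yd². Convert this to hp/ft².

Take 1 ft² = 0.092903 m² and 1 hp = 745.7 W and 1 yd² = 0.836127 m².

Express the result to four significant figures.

0.09777 kW/yd² × 1000 W/kW ÷ 0.836127 m²/yd² = 116.932 W/m²
116.932 W/m² ÷ 745.7 W/hp × 0.092903 m²/ft² = 0.014568 hp/ft²

0.01457 hp/ft²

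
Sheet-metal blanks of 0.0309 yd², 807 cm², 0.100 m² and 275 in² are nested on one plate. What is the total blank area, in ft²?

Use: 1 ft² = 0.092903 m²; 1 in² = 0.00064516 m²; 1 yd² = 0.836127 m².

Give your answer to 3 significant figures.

0.0309 yd² × 0.836127 = 0.0258363 m²
807 cm² × 0.0001 = 0.0807 m²
0.100 m² (already m²)
275 in² × 0.00064516 = 0.177419 m²
Sum: 0.0258363 + 0.0807 + 0.1 + 0.177419 = 0.383955 m²
In ft²: 0.383955 / 0.092903 = 4.13286 ft²

4.13 ft²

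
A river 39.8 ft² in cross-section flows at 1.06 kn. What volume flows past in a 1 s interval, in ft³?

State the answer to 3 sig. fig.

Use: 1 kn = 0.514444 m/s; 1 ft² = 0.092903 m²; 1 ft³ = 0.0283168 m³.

71.2 ft³

1.06 kn × 0.514444 → 0.545311 m/s
39.8 ft² × 0.092903 → 3.69754 m²
V = v × A × t = 0.545311 m/s × 3.69754 m² × 1 s = 2.01631 m³
2.01631 m³ ÷ (0.0283168 m³/ft³) = 71.2054 ft³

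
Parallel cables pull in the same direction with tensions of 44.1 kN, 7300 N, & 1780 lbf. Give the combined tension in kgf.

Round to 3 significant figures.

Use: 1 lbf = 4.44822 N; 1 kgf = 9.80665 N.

6050 kgf

44.1 kN × 1000 = 44100 N
7300 N (already N)
1780 lbf × 4.44822 = 7917.83 N
Sum: 44100 + 7300 + 7917.83 = 59317.8 N
In kgf: 59317.8 / 9.80665 = 6048.73 kgf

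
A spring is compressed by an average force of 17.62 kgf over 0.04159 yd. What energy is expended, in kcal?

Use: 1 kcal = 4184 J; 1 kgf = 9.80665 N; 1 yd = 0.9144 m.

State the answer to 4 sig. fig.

17.62 kgf × 9.80665 = 172.793 N
0.04159 yd × 0.9144 = 0.0380299 m
W = F × d = 172.793 N × 0.0380299 m = 6.5713 J
6.5713 J ÷ (4184 J/kcal) = 0.00157058 kcal

0.001571 kcal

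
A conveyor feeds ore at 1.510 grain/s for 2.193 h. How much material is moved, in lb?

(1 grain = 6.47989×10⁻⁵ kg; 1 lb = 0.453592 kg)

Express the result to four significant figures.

1.703 lb

1.510 grain/s → 9.78463×10⁻⁵ kg/s
2.193 h → 7894.8 s
m = ṁ × t = 9.78463×10⁻⁵ × 7894.8 = 0.772477 kg
In lb: 0.772477 / 0.453592 = 1.70302 lb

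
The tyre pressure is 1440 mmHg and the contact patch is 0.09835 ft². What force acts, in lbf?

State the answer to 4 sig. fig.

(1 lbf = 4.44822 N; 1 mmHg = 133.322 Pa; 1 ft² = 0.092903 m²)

1440 mmHg × 133.322 = 191984 Pa
0.09835 ft² × 0.092903 = 0.00913701 m²
F = P × A = 191984 Pa × 0.00913701 m² = 1754.16 N
1754.16 N ÷ (4.44822 N/lbf) = 394.351 lbf

394.4 lbf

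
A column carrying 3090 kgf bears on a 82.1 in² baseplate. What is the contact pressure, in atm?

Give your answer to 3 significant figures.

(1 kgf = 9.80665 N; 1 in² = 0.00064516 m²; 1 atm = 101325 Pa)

5.65 atm

3090 kgf × 9.80665 = 30302.5 N
82.1 in² × 0.00064516 = 0.0529676 m²
P = F / A = 30302.5 N / 0.0529676 m² = 572095 Pa
572095 Pa ÷ (101325 Pa/atm) = 5.64614 atm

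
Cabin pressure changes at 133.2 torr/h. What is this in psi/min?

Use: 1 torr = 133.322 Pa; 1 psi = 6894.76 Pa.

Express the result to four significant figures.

133.2 torr/h × 133.322 Pa/torr ÷ 3600 s/h = 4.93291 Pa/s
4.93291 Pa/s ÷ 6894.76 Pa/psi × 60 s/min = 0.0429275 psi/min

0.04293 psi/min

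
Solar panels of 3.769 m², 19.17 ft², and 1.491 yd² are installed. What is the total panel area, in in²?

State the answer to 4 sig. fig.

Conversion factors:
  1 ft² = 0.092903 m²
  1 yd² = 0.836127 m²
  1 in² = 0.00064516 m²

1.053×10⁴ in²

3.769 m² (already m²)
19.17 ft² × 0.092903 = 1.78095 m²
1.491 yd² × 0.836127 = 1.24667 m²
Total: 3.769 + 1.78095 + 1.24667 = 6.79662 m²
In in²: 6.79662 / 0.00064516 = 10534.8 in²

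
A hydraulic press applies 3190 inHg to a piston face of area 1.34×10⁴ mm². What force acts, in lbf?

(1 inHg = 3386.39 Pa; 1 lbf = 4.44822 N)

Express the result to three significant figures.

3.25×10⁴ lbf

3190 inHg × 3386.39 → 1.08026×10⁷ Pa
1.34×10⁴ mm² × 10⁻⁶ → 0.0134 m²
F = P × A = 1.08026×10⁷ Pa × 0.0134 m² = 144755 N
144755 N ÷ (4.44822 N/lbf) = 32542.2 lbf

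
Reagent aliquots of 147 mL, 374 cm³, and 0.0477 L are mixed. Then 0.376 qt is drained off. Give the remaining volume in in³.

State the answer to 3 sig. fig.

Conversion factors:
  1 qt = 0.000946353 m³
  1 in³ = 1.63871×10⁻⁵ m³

13.0 in³

147 mL × 10⁻⁶ = 1.47×10⁻⁴ m³
374 cm³ × 10⁻⁶ = 3.74×10⁻⁴ m³
0.0477 L × 0.001 = 4.77×10⁻⁵ m³
0.376 qt × 0.000946353 = 3.55829×10⁻⁴ m³
Result: 1.47×10⁻⁴ + 3.74×10⁻⁴ + 4.77×10⁻⁵ − 3.55829×10⁻⁴ = 2.12871×10⁻⁴ m³
In in³: 2.12871×10⁻⁴ / 1.63871×10⁻⁵ = 12.9902 in³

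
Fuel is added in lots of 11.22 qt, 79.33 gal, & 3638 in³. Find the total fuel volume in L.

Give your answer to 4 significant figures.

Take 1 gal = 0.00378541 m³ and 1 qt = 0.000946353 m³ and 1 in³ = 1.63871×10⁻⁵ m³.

11.22 qt × 0.000946353 = 0.0106181 m³
79.33 gal × 0.00378541 = 0.300297 m³
3638 in³ × 1.63871×10⁻⁵ = 0.0596163 m³
Combined: 0.0106181 + 0.300297 + 0.0596163 = 0.370531 m³
In L: 0.370531 / 0.001 = 370.531 L

370.5 L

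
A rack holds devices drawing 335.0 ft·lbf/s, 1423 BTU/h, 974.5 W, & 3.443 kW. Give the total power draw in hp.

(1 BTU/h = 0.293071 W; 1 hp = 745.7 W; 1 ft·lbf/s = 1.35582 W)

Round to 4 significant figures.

335.0 ft·lbf/s × 1.35582 = 454.2 W
1423 BTU/h × 0.293071 = 417.04 W
974.5 W (already W)
3.443 kW × 1000 = 3443 W
Combined: 454.2 + 417.04 + 974.5 + 3443 = 5288.74 W
In hp: 5288.74 / 745.7 = 7.09232 hp

7.092 hp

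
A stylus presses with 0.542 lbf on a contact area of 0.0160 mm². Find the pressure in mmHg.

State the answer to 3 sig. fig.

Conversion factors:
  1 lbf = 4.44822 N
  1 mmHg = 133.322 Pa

1.13×10⁶ mmHg

0.542 lbf × 4.44822 = 2.41094 N
0.0160 mm² × 10⁻⁶ = 1.6×10⁻⁸ m²
P = F / A = 2.41094 N / 1.6×10⁻⁸ m² = 1.50684×10⁸ Pa
1.50684×10⁸ Pa ÷ (133.322 Pa/mmHg) = 1.13023×10⁶ mmHg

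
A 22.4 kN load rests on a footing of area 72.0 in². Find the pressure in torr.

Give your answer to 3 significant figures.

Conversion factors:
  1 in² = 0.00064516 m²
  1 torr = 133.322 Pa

3620 torr

22.4 kN × 1000 → 22400 N
72.0 in² × 0.00064516 → 0.0464515 m²
P = F / A = 22400 N / 0.0464515 m² = 482223 Pa
482223 Pa ÷ (133.322 Pa/torr) = 3616.98 torr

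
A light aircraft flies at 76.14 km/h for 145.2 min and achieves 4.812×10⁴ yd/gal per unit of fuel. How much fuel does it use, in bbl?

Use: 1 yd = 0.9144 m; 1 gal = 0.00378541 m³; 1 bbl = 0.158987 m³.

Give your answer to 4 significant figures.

76.14 km/h → 21.15 m/s
145.2 min → 8712 s
d = v × t = 21.15 × 8712 = 184259 m
4.812×10⁴ yd/gal → 1.16238×10⁷ m/m³
V = d / (distance per unit fuel) = 184259 / 1.16238×10⁷ = 0.0158519 m³
In bbl: 0.0158519 / 0.158987 = 0.0997056 bbl

0.09971 bbl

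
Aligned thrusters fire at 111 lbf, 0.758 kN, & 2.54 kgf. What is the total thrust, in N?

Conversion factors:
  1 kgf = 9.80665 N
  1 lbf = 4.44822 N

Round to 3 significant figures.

111 lbf × 4.44822 = 493.752 N
0.758 kN × 1000 = 758 N
2.54 kgf × 9.80665 = 24.9089 N
Total: 493.752 + 758 + 24.9089 = 1276.66 N

1280 N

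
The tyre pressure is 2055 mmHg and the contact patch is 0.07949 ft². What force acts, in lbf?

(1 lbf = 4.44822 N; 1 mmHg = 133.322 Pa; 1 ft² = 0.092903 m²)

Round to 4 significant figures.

2055 mmHg × 133.322 → 273977 Pa
0.07949 ft² × 0.092903 → 0.00738486 m²
F = P × A = 273977 Pa × 0.00738486 m² = 2023.28 N
2023.28 N ÷ (4.44822 N/lbf) = 454.852 lbf

454.9 lbf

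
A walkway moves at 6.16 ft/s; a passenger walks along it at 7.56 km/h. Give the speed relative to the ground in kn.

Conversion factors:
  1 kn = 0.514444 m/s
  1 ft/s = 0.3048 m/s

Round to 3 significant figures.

7.73 kn

6.16 ft/s × 0.3048 → 1.87757 m/s
7.56 km/h × (1/3.6) → 2.1 m/s
Combined: 1.87757 + 2.1 = 3.97757 m/s
In kn: 3.97757 / 0.514444 = 7.73178 kn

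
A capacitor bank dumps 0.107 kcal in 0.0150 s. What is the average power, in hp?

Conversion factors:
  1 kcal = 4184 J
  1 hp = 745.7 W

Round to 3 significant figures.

0.107 kcal × 4184 = 447.688 J
P = E / t = 447.688 J / 0.015 s = 29845.9 W
29845.9 W ÷ (745.7 W/hp) = 40.024 hp

40.0 hp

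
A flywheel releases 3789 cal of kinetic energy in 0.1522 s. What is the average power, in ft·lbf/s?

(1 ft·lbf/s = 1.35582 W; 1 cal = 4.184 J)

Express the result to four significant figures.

3789 cal × 4.184 = 15853.2 J
P = E / t = 15853.2 J / 0.1522 s = 104160 W
104160 W ÷ (1.35582 W/ft·lbf/s) = 76824.4 ft·lbf/s

7.682×10⁴ ft·lbf/s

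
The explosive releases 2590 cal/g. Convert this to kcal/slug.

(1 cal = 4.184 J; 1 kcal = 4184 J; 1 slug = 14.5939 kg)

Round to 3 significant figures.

3.78×10⁴ kcal/slug

2590 cal/g × 4.184 J/cal ÷ 0.001 kg/g = 1.08366×10⁷ J/kg
1.08366×10⁷ J/kg ÷ 4184 J/kcal × 14.5939 kg/slug = 37798.3 kcal/slug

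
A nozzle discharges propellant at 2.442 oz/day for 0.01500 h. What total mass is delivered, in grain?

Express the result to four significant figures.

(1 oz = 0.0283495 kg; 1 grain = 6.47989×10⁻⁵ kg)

0.6677 grain

2.442 oz/day → 8.01267×10⁻⁷ kg/s
0.01500 h → 54 s
m = ṁ × t = 8.01267×10⁻⁷ × 54 = 4.32684×10⁻⁵ kg
In grain: 4.32684×10⁻⁵ / 6.47989×10⁻⁵ = 0.667734 grain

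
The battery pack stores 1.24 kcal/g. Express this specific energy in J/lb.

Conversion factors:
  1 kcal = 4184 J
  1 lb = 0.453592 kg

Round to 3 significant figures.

1.24 kcal/g × 4184 J/kcal ÷ 0.001 kg/g = 5.18816×10⁶ J/kg
5.18816×10⁶ J/kg × 0.453592 kg/lb = 2.35331×10⁶ J/lb

2.35×10⁶ J/lb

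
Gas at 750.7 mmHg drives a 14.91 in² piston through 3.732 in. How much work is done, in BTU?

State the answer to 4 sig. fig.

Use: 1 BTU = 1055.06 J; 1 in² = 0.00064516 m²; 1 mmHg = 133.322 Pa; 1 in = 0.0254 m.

0.08650 BTU

750.7 mmHg → 100085 Pa
14.91 in² → 0.00961934 m²
F = P × A = 100085 × 0.00961934 = 962.752 N
3.732 in → 0.0947928 m
W = F × d = 962.752 × 0.0947928 = 91.262 J
In BTU: 91.262 / 1055.06 = 0.0864993 BTU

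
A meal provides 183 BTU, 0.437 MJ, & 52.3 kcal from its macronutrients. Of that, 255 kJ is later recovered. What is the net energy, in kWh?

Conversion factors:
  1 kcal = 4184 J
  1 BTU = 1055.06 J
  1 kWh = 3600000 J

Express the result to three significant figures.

183 BTU × 1055.06 = 193076 J
0.437 MJ × 1000000 = 437000 J
52.3 kcal × 4184 = 218823 J
255 kJ × 1000 = 255000 J
Net: 193076 + 437000 + 218823 − 255000 = 593899 J
In kWh: 593899 / 3600000 = 0.164972 kWh

0.165 kWh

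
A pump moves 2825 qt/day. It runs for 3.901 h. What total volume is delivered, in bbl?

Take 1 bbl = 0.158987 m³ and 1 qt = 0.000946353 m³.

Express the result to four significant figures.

2825 qt/day → 3.09427×10⁻⁵ m³/s
3.901 h → 14043.6 s
V = Q × t = 3.09427×10⁻⁵ × 14043.6 = 0.434547 m³
In bbl: 0.434547 / 0.158987 = 2.73322 bbl

2.733 bbl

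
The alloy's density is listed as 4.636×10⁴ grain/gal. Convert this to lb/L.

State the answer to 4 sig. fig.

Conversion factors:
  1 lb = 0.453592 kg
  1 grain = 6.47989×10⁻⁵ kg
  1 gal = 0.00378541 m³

4.636×10⁴ grain/gal × 6.47989×10⁻⁵ kg/grain ÷ 0.00378541 m³/gal = 793.594 kg/m³
793.594 kg/m³ ÷ 0.453592 kg/lb × 0.001 m³/L = 1.74958 lb/L

1.750 lb/L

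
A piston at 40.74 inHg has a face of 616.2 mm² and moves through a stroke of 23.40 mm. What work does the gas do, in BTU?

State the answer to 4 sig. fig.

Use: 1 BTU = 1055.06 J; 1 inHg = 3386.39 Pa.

40.74 inHg → 137962 Pa
616.2 mm² → 6.162×10⁻⁴ m²
F = P × A = 137962 × 6.162×10⁻⁴ = 85.0122 N
23.40 mm → 0.0234 m
W = F × d = 85.0122 × 0.0234 = 1.98929 J
In BTU: 1.98929 / 1055.06 = 0.00188548 BTU

0.001885 BTU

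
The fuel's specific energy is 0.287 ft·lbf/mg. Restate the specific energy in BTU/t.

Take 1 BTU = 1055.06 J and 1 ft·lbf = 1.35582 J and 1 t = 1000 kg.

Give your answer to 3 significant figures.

3.69×10⁵ BTU/t

0.287 ft·lbf/mg × 1.35582 J/ft·lbf ÷ 10⁻⁶ kg/mg = 389120 J/kg
389120 J/kg ÷ 1055.06 J/BTU × 1000 kg/t = 368813 BTU/t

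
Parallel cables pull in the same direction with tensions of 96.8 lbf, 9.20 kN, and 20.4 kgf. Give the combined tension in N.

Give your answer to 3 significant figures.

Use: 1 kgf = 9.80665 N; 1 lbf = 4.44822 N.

96.8 lbf × 4.44822 = 430.588 N
9.20 kN × 1000 = 9200 N
20.4 kgf × 9.80665 = 200.056 N
Sum: 430.588 + 9200 + 200.056 = 9830.64 N

9830 N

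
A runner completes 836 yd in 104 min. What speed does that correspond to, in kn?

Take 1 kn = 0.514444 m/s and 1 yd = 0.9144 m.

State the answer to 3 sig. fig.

836 yd × 0.9144 = 764.438 m
104 min × 60 = 6240 s
v = d / t = 764.438 m / 6240 s = 0.122506 m/s
0.122506 m/s ÷ (0.514444 m/s/kn) = 0.238133 kn

0.238 kn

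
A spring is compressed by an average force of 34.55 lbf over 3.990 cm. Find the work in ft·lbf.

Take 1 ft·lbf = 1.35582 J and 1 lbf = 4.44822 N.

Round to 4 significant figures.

4.523 ft·lbf

34.55 lbf × 4.44822 = 153.686 N
3.990 cm × 0.01 = 0.0399 m
W = F × d = 153.686 N × 0.0399 m = 6.13207 J
6.13207 J ÷ (1.35582 J/ft·lbf) = 4.52278 ft·lbf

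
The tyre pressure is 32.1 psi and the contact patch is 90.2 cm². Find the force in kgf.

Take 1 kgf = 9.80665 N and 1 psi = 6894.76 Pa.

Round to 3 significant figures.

204 kgf

32.1 psi × 6894.76 = 221322 Pa
90.2 cm² × 0.0001 = 0.00902 m²
F = P × A = 221322 Pa × 0.00902 m² = 1996.32 N
1996.32 N ÷ (9.80665 N/kgf) = 203.568 kgf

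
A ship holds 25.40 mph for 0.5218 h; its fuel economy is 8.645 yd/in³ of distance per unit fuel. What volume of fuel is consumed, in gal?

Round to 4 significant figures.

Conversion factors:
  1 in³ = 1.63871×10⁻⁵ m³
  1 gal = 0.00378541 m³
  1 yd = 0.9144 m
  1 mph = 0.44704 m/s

25.40 mph → 11.3548 m/s
0.5218 h → 1878.48 s
d = v × t = 11.3548 × 1878.48 = 21329.8 m
8.645 yd/in³ → 482391 m/m³
V = d / (distance per unit fuel) = 21329.8 / 482391 = 0.0442168 m³
In gal: 0.0442168 / 0.00378541 = 11.6808 gal

11.68 gal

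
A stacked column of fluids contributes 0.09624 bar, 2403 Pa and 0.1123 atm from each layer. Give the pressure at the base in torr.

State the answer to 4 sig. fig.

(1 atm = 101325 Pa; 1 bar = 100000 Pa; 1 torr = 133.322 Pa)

0.09624 bar × 100000 = 9624 Pa
2403 Pa (already Pa)
0.1123 atm × 101325 = 11378.8 Pa
Combined: 9624 + 2403 + 11378.8 = 23405.8 Pa
In torr: 23405.8 / 133.322 = 175.558 torr

175.6 torr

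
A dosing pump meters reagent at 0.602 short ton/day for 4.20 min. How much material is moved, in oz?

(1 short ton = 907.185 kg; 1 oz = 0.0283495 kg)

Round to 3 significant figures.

0.602 short ton/day → 0.0063209 kg/s
4.20 min → 252 s
m = ṁ × t = 0.0063209 × 252 = 1.59287 kg
In oz: 1.59287 / 0.0283495 = 56.1869 oz

56.2 oz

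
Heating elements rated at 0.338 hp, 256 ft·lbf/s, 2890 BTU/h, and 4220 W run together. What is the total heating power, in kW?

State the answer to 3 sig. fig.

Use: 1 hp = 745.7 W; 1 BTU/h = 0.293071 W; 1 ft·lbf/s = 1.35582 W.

0.338 hp × 745.7 = 252.047 W
256 ft·lbf/s × 1.35582 = 347.09 W
2890 BTU/h × 0.293071 = 846.975 W
4220 W (already W)
Sum: 252.047 + 347.09 + 846.975 + 4220 = 5666.11 W
In kW: 5666.11 / 1000 = 5.66611 kW

5.67 kW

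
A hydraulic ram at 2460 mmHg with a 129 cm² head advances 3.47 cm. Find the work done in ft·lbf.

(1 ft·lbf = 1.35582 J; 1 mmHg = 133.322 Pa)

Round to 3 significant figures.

108 ft·lbf

2460 mmHg → 327972 Pa
129 cm² → 0.0129 m²
F = P × A = 327972 × 0.0129 = 4230.84 N
3.47 cm → 0.0347 m
W = F × d = 4230.84 × 0.0347 = 146.81 J
In ft·lbf: 146.81 / 1.35582 = 108.281 ft·lbf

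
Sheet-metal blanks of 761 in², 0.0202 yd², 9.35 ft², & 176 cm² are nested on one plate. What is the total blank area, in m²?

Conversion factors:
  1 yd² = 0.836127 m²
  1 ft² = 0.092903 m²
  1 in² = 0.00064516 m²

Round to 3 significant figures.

761 in² × 0.00064516 = 0.490967 m²
0.0202 yd² × 0.836127 = 0.0168898 m²
9.35 ft² × 0.092903 = 0.868643 m²
176 cm² × 0.0001 = 0.0176 m²
Combined: 0.490967 + 0.0168898 + 0.868643 + 0.0176 = 1.3941 m²

1.39 m²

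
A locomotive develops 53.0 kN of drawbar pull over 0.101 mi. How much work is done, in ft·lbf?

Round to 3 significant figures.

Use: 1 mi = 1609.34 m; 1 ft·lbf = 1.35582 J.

53.0 kN × 1000 → 53000 N
0.101 mi × 1609.34 → 162.543 m
W = F × d = 53000 N × 162.543 m = 8.61478×10⁶ J
8.61478×10⁶ J ÷ (1.35582 J/ft·lbf) = 6.35393×10⁶ ft·lbf

6.35×10⁶ ft·lbf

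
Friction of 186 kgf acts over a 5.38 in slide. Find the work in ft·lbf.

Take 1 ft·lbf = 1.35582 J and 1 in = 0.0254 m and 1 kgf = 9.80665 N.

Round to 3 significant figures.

186 kgf × 9.80665 → 1824.04 N
5.38 in × 0.0254 → 0.136652 m
W = F × d = 1824.04 N × 0.136652 m = 249.259 J
249.259 J ÷ (1.35582 J/ft·lbf) = 183.844 ft·lbf

184 ft·lbf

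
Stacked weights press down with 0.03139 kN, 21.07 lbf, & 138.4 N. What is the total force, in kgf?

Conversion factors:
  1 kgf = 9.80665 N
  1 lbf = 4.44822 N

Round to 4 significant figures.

26.87 kgf

0.03139 kN × 1000 = 31.39 N
21.07 lbf × 4.44822 = 93.724 N
138.4 N (already N)
Total: 31.39 + 93.724 + 138.4 = 263.514 N
In kgf: 263.514 / 9.80665 = 26.8709 kgf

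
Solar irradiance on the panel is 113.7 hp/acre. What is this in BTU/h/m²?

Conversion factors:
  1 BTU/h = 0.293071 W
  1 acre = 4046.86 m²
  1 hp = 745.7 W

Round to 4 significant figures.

71.49 BTU/h/m²

113.7 hp/acre × 745.7 W/hp ÷ 4046.86 m²/acre = 20.9511 W/m²
20.9511 W/m² ÷ 0.293071 W/BTU/h = 71.4881 BTU/h/m²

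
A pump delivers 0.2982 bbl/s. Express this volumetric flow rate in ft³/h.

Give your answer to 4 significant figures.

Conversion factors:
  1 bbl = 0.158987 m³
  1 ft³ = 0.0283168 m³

0.2982 bbl/s × 0.158987 m³/bbl = 0.0474099 m³/s
0.0474099 m³/s ÷ 0.0283168 m³/ft³ × 3600 s/h = 6027.36 ft³/h

6027 ft³/h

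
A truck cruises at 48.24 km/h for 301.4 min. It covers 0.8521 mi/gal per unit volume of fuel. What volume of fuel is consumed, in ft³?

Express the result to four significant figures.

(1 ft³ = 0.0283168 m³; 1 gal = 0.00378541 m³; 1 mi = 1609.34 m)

48.24 km/h → 13.4 m/s
301.4 min → 18084 s
d = v × t = 13.4 × 18084 = 242326 m
0.8521 mi/gal → 362264 m/m³
V = d / (distance per unit fuel) = 242326 / 362264 = 0.668921 m³
In ft³: 0.668921 / 0.0283168 = 23.6228 ft³

23.62 ft³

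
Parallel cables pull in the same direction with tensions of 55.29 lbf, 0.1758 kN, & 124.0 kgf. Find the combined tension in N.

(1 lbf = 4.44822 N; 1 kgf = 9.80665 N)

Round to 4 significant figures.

55.29 lbf × 4.44822 = 245.942 N
0.1758 kN × 1000 = 175.8 N
124.0 kgf × 9.80665 = 1216.02 N
Sum: 245.942 + 175.8 + 1216.02 = 1637.76 N

1638 N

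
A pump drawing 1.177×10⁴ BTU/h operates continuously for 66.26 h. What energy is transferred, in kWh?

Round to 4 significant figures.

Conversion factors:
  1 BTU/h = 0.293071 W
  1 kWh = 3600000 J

1.177×10⁴ BTU/h × 0.293071 = 3449.45 W
66.26 h × 3600 = 238536 s
E = P × t = 3449.45 W × 238536 s = 8.22818×10⁸ J
8.22818×10⁸ J ÷ (3600000 J/kWh) = 228.561 kWh

228.6 kWh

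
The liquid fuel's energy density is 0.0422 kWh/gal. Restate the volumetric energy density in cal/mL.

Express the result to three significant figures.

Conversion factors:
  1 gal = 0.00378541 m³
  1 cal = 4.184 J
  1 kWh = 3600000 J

0.0422 kWh/gal × 3600000 J/kWh ÷ 0.00378541 m³/gal = 4.0133×10⁷ J/m³
4.0133×10⁷ J/m³ ÷ 4.184 J/cal × 10⁻⁶ m³/mL = 9.59202 cal/mL

9.59 cal/mL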